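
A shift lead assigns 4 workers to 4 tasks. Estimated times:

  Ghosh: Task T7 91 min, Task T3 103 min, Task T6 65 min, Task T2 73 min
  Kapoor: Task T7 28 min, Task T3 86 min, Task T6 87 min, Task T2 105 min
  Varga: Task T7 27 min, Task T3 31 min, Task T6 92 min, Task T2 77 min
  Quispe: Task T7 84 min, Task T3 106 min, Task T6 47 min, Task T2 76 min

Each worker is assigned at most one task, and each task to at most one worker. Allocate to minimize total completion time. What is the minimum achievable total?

Optimal: Ghosh→Task T2 (73 min), Kapoor→Task T7 (28 min), Varga→Task T3 (31 min), Quispe→Task T6 (47 min) — total 73+28+31+47 = 179 min.
Row-greedy (each worker in turn takes its cheapest remaining task) gives 200 min, worse by 21.
Next-best assignment: Ghosh→Task T6, Kapoor→Task T7, Varga→Task T3, Quispe→Task T2 = 200 min.
Swapping Quispe↔Varga (Quispe→Task T3 106 min, Varga→Task T6 92 min) adds 120.

Min total: 179 min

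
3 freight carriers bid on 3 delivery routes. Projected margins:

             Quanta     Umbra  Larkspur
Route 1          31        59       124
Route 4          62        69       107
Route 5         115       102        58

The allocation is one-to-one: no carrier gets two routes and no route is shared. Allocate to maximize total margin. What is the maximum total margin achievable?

Max total: $308k

Optimal: Quanta→Route 5 ($115k), Umbra→Route 4 ($69k), Larkspur→Route 1 ($124k) — total 115+69+124 = $308k.
Swapping Quanta↔Umbra (Quanta→Route 4 $62k, Umbra→Route 5 $102k) loses 20.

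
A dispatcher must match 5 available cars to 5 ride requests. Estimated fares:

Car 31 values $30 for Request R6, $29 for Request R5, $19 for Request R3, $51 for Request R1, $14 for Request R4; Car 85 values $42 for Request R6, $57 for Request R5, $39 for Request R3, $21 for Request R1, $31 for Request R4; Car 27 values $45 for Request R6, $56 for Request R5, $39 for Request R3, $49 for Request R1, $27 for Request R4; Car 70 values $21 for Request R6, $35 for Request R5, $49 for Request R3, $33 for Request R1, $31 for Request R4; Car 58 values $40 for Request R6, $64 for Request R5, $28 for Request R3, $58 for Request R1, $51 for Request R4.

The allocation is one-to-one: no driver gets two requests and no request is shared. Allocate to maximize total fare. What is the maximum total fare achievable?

Optimal: Car 31→Request R1 ($51), Car 85→Request R5 ($57), Car 27→Request R6 ($45), Car 70→Request R3 ($49), Car 58→Request R4 ($51) — total 51+57+45+49+51 = $253.
Max-entry greedy (repeatedly take the single best remaining cell) gives $240, worse by 13.
Next-best assignment: Car 31→Request R1, Car 85→Request R6, Car 27→Request R5, Car 70→Request R3, Car 58→Request R4 = $249.
No other one-to-one assignment exceeds $253.

Max total: $253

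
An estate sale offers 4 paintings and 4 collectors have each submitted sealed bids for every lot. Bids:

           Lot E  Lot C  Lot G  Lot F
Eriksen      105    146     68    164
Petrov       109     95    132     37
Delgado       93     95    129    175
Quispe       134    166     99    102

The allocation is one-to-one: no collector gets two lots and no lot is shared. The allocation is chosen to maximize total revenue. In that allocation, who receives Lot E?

This is the linear assignment problem.
Optimal: Eriksen→Lot C ($146), Petrov→Lot G ($132), Delgado→Lot F ($175), Quispe→Lot E ($134) — total 146+132+175+134 = $587.
Row-greedy (each collector in turn takes its best remaining lot) gives $525, worse by 62.
Swapping Petrov↔Eriksen (Petrov→Lot C $95, Eriksen→Lot G $68) loses 115.
No other one-to-one assignment exceeds $587.
Quispe's own top lot is Lot C ($166), but forcing Quispe→Lot C and reassigning the rest optimally gives only $578 — worse by 9.

Quispe receives Lot E.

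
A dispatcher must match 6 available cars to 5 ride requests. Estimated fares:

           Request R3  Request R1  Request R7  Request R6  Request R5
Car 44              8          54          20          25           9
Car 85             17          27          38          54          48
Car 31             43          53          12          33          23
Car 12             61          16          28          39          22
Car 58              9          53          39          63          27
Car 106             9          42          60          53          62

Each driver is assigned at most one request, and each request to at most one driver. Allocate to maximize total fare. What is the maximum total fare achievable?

Optimal: Car 12→Request R3 ($61), Car 44→Request R1 ($54), Car 106→Request R7 ($60), Car 58→Request R6 ($63), Car 85→Request R5 ($48) — total 61+54+60+63+48 = $286.
Row-greedy (each driver in turn takes its best remaining request) gives $206, worse by 80.
Swapping Car 106↔Car 58 (Car 106→Request R6 $53, Car 58→Request R7 $39) loses 31.

Maximum total: $286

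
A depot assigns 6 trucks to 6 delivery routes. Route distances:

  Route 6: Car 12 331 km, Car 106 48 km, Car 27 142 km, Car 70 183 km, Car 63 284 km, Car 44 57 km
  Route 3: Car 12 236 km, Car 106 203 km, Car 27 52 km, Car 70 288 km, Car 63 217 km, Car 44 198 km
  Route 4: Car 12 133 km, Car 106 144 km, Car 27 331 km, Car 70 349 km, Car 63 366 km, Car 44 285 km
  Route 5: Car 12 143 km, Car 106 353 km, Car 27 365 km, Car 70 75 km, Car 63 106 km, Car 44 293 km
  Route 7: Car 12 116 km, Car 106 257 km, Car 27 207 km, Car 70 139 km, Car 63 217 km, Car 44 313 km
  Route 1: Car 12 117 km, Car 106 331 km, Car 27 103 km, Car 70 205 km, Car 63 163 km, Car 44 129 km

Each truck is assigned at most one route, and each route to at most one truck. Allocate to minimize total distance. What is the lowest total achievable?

Minimum total: 607 km

Optimal: Car 12→Route 4 (133 km), Car 106→Route 6 (48 km), Car 27→Route 3 (52 km), Car 70→Route 7 (139 km), Car 63→Route 5 (106 km), Car 44→Route 1 (129 km) — total 133+48+52+139+106+129 = 607 km.
Min-entry greedy (repeatedly take the single cheapest remaining cell) gives 786 km, worse by 179.
No other one-to-one assignment undercuts 607 km.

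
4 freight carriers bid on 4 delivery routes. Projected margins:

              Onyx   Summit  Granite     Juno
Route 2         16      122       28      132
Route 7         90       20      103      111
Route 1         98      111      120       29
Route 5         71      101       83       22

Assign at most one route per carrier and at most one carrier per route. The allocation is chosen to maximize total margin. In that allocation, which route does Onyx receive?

Optimal: Onyx→Route 7 ($90k), Summit→Route 5 ($101k), Granite→Route 1 ($120k), Juno→Route 2 ($132k) — total 90+101+120+132 = $443k.
Row-greedy (each carrier in turn takes its best remaining route) gives $345k, worse by 98.
No other one-to-one assignment exceeds $443k.
Onyx's own top route is Route 1 ($98k), but forcing Onyx→Route 1 and reassigning the rest optimally gives only $434k — worse by 9.

Onyx receives Route 7.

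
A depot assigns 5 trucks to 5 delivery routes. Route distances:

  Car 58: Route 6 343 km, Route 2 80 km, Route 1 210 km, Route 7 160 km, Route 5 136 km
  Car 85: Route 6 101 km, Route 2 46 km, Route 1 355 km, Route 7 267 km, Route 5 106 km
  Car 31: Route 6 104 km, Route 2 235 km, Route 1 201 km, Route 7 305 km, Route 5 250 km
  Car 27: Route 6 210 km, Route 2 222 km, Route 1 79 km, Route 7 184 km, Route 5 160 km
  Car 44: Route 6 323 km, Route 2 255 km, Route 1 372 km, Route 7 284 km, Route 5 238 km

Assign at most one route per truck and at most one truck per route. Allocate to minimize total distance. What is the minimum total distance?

Optimal: Car 58→Route 7 (160 km), Car 85→Route 2 (46 km), Car 31→Route 6 (104 km), Car 27→Route 1 (79 km), Car 44→Route 5 (238 km) — total 160+46+104+79+238 = 627 km.
Min-entry greedy (repeatedly take the single cheapest remaining cell) gives 649 km, worse by 22.
Next-best assignment: Car 58→Route 5, Car 85→Route 2, Car 31→Route 6, Car 27→Route 1, Car 44→Route 7 = 649 km.
Every other assignment is strictly worse.

Minimum total: 627 km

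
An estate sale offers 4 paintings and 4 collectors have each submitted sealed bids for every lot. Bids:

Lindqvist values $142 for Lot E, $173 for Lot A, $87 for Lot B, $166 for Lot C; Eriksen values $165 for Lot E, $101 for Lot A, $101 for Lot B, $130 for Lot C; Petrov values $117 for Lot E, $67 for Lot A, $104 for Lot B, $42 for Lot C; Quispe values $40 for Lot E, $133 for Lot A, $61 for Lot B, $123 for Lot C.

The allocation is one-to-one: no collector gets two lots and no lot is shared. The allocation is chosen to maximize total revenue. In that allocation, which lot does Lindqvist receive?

Lindqvist receives Lot C.

This is the linear assignment problem.
Optimal: Lindqvist→Lot C ($166), Eriksen→Lot E ($165), Petrov→Lot B ($104), Quispe→Lot A ($133) — total 166+165+104+133 = $568.
Row-greedy (each collector in turn takes its best remaining lot) gives $565, worse by 3.
Lindqvist's own top lot is Lot A ($173), but forcing Lindqvist→Lot A and reassigning the rest optimally gives only $565 — worse by 3.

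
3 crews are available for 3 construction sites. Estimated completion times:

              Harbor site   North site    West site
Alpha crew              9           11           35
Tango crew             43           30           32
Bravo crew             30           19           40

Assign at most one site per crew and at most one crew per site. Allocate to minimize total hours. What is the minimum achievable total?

Minimum total: 60 hours

Optimal: Alpha crew→Harbor site (9 hours), Tango crew→West site (32 hours), Bravo crew→North site (19 hours) — total 9+32+19 = 60 hours.
Row-greedy (each crew in turn takes its cheapest remaining site) gives 79 hours, worse by 19.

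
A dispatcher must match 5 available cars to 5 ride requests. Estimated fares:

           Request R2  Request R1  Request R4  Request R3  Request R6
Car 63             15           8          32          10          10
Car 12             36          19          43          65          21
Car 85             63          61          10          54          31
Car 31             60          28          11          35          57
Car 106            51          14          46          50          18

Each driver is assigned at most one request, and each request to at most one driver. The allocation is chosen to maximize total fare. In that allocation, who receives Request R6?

Car 31 receives Request R6.

Treat this as an assignment problem: match each driver to one request.
Optimal: Car 63→Request R4 ($32), Car 12→Request R3 ($65), Car 85→Request R1 ($61), Car 31→Request R6 ($57), Car 106→Request R2 ($51) — total 32+65+61+57+51 = $266.
Row-greedy (each driver in turn takes its best remaining request) gives $231, worse by 35.
Next-best assignment: Car 63→Request R2, Car 12→Request R3, Car 85→Request R1, Car 31→Request R6, Car 106→Request R4 = $244.
Car 31's own top request is Request R2 ($60), but forcing Car 31→Request R2 and reassigning the rest optimally gives only $242 — worse by 24.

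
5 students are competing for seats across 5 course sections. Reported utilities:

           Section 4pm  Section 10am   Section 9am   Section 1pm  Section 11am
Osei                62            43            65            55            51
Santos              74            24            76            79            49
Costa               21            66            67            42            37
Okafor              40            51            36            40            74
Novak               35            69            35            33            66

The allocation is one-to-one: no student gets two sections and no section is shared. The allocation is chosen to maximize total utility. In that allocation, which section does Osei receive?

Optimal: Osei→Section 4pm (62 points), Santos→Section 1pm (79 points), Costa→Section 9am (67 points), Okafor→Section 11am (74 points), Novak→Section 10am (69 points) — total 62+79+67+74+69 = 351 points.
Row-greedy (each student in turn takes its best remaining section) gives 319 points, worse by 32.
Next-best assignment: Osei→Section 1pm, Santos→Section 4pm, Costa→Section 9am, Okafor→Section 11am, Novak→Section 10am = 339 points.
Swapping Santos↔Costa (Santos→Section 9am 76 points, Costa→Section 1pm 42 points) loses 28.
Osei's own top section is Section 9am (65 points), but forcing Osei→Section 9am and reassigning the rest optimally gives only 324 points — worse by 27.

Osei receives Section 4pm.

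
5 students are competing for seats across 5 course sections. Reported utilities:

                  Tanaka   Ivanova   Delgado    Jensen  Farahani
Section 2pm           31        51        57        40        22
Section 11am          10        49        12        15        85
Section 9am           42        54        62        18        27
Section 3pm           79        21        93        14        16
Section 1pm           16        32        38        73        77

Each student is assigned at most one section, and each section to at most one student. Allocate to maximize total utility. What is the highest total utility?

Maximum total: 350 points

Optimal: Tanaka→Section 3pm (79 points), Ivanova→Section 2pm (51 points), Delgado→Section 9am (62 points), Jensen→Section 1pm (73 points), Farahani→Section 11am (85 points) — total 79+51+62+73+85 = 350 points.
Max-entry greedy (repeatedly take the single best remaining cell) gives 336 points, worse by 14.
Next-best assignment: Tanaka→Section 3pm, Ivanova→Section 9am, Delgado→Section 2pm, Jensen→Section 1pm, Farahani→Section 11am = 348 points.
Every other assignment is strictly worse.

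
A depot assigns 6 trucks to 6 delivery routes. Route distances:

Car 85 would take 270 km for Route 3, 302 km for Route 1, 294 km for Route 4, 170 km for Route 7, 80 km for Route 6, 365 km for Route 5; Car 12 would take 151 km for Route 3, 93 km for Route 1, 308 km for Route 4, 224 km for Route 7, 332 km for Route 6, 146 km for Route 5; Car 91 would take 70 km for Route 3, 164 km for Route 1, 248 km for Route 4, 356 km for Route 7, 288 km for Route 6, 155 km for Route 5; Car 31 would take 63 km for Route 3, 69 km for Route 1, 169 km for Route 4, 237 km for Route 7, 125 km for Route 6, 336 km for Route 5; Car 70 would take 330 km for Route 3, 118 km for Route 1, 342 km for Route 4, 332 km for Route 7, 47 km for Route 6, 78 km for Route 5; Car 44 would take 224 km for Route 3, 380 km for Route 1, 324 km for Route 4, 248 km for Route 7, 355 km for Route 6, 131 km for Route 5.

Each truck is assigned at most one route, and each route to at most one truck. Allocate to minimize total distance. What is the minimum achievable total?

Min total: 680 km

Optimal: Car 85→Route 7 (170 km), Car 12→Route 1 (93 km), Car 91→Route 3 (70 km), Car 31→Route 4 (169 km), Car 70→Route 6 (47 km), Car 44→Route 5 (131 km) — total 170+93+70+169+47+131 = 680 km.
Column-greedy (each route in turn goes to its cheapest remaining truck) gives 752 km, worse by 72.
Next-best assignment: Car 85→Route 6, Car 12→Route 1, Car 91→Route 3, Car 31→Route 4, Car 70→Route 5, Car 44→Route 7 = 738 km.
Swapping Car 85↔Car 12 (Car 85→Route 1 302 km, Car 12→Route 7 224 km) adds 263.
Checked against all permutations: 680 km is optimal.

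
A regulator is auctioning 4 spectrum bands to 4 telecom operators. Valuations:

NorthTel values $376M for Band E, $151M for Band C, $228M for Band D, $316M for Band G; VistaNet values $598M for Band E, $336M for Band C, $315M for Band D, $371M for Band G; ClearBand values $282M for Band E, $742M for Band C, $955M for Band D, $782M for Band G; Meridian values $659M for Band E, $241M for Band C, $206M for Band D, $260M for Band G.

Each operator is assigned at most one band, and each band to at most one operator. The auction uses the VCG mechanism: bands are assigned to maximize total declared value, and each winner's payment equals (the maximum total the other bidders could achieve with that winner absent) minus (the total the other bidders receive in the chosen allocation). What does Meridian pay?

Efficient allocation: NorthTel→Band G ($316M), VistaNet→Band C ($336M), ClearBand→Band D ($955M), Meridian→Band E ($659M); total welfare W = $2266M.
Meridian receives Band E at value $659M, so the others get W − 659 = $1607M.
Without Meridian: best allocation of the remaining 3 bidders over all 4 bands is NorthTel→Band G ($316M), VistaNet→Band E ($598M), ClearBand→Band D ($955M), total $1869M.
VCG payment = (others' best without Meridian) − (others' welfare with Meridian) = 1869 − 1607 = $262M.

Meridian pays $262M.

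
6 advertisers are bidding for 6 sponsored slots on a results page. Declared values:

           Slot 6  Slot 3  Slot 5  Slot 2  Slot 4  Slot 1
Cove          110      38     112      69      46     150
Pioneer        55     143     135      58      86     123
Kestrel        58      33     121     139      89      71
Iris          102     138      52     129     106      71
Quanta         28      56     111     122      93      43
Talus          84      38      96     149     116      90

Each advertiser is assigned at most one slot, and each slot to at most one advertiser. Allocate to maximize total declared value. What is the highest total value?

Max total: $761

Optimal: Cove→Slot 1 ($150), Pioneer→Slot 3 ($143), Kestrel→Slot 2 ($139), Iris→Slot 6 ($102), Quanta→Slot 5 ($111), Talus→Slot 4 ($116) — total 150+143+139+102+111+116 = $761.
Column-greedy (each slot in turn goes to its best remaining advertiser) gives $672, worse by 89.
No other one-to-one assignment exceeds $761.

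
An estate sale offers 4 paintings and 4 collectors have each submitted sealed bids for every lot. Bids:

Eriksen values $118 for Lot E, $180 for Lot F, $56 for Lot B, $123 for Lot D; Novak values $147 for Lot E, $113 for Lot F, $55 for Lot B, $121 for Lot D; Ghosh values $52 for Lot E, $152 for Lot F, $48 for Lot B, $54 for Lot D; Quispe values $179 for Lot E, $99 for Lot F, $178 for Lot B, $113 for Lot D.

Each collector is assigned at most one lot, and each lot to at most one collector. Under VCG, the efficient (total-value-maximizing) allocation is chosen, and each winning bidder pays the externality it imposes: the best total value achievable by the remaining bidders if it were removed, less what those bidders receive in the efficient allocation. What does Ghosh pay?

Ghosh pays $57.

Efficient allocation: Eriksen→Lot D ($123), Novak→Lot E ($147), Ghosh→Lot F ($152), Quispe→Lot B ($178); total welfare W = $600.
Ghosh receives Lot F at value $152, so the others get W − 152 = $448.
Without Ghosh: best allocation of the remaining 3 bidders over all 4 lots is Eriksen→Lot F ($180), Novak→Lot E ($147), Quispe→Lot B ($178), total $505.
VCG payment = (others' best without Ghosh) − (others' welfare with Ghosh) = 505 − 448 = $57.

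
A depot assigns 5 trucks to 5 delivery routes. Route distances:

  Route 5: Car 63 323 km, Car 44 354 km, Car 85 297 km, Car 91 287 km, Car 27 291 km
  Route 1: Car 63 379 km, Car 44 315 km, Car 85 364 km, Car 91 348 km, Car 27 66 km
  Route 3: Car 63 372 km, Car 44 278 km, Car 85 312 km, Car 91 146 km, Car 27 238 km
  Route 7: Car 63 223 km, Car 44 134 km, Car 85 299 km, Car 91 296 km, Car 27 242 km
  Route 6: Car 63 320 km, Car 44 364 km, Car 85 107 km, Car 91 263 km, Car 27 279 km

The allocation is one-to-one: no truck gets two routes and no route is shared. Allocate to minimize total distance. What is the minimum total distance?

Optimal: Car 63→Route 5 (323 km), Car 44→Route 7 (134 km), Car 85→Route 6 (107 km), Car 91→Route 3 (146 km), Car 27→Route 1 (66 km) — total 323+134+107+146+66 = 776 km.
Next-best assignment: Car 63→Route 7, Car 44→Route 5, Car 85→Route 6, Car 91→Route 3, Car 27→Route 1 = 896 km.

Min total: 776 km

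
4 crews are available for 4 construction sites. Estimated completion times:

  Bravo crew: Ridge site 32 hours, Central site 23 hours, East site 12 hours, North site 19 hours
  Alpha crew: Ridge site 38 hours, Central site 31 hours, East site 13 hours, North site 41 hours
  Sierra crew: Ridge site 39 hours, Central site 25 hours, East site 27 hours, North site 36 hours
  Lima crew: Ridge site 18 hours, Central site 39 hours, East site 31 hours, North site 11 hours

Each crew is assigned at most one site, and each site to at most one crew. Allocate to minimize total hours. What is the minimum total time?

This is the linear assignment problem.
Optimal: Bravo crew→North site (19 hours), Alpha crew→East site (13 hours), Sierra crew→Central site (25 hours), Lima crew→Ridge site (18 hours) — total 19+13+25+18 = 75 hours.
Column-greedy (each site in turn goes to its cheapest remaining crew) gives 90 hours, worse by 15.
Next-best assignment: Bravo crew→Ridge site, Alpha crew→East site, Sierra crew→Central site, Lima crew→North site = 81 hours.
Swapping Sierra crew↔Lima crew (Sierra crew→Ridge site 39 hours, Lima crew→Central site 39 hours) adds 35.
Every other assignment is strictly worse.

Min total: 75 hours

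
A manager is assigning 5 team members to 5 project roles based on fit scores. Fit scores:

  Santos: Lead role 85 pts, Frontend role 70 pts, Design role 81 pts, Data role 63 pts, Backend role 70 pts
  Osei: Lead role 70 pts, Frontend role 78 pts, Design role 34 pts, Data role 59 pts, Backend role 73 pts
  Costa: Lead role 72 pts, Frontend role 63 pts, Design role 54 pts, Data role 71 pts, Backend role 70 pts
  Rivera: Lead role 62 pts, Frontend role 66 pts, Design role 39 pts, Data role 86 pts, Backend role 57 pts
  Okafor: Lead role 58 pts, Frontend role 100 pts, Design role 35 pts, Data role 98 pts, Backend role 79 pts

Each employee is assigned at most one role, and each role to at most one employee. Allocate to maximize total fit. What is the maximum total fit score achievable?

This is a one-to-one assignment (maximum-weight bipartite matching).
Optimal: Santos→Design role (81 pts), Osei→Backend role (73 pts), Costa→Lead role (72 pts), Rivera→Data role (86 pts), Okafor→Frontend role (100 pts) — total 81+73+72+86+100 = 412 pts.
Row-greedy (each employee in turn takes its best remaining role) gives 326 pts, worse by 86.
Every other assignment is strictly worse.

Max total: 412 pts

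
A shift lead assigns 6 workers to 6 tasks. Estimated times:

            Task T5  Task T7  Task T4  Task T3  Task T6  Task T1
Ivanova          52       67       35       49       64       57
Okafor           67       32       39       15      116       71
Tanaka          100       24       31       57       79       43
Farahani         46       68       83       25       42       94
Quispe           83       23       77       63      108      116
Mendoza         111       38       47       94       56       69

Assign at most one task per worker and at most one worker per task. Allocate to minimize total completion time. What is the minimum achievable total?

Min total: 218 min

This is a one-to-one assignment (minimum-cost bipartite matching).
Optimal: Ivanova→Task T4 (35 min), Okafor→Task T3 (15 min), Tanaka→Task T1 (43 min), Farahani→Task T5 (46 min), Quispe→Task T7 (23 min), Mendoza→Task T6 (56 min) — total 35+15+43+46+23+56 = 218 min.
Row-greedy (each worker in turn takes its cheapest remaining task) gives 268 min, worse by 50.
Swapping Tanaka↔Farahani (Tanaka→Task T5 100 min, Farahani→Task T1 94 min) adds 105.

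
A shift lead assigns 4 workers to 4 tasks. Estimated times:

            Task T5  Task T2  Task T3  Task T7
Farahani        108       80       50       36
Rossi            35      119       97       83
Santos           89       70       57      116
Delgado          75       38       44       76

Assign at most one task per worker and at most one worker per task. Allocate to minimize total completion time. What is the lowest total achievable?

Minimum total: 166 min

Optimal: Farahani→Task T7 (36 min), Rossi→Task T5 (35 min), Santos→Task T3 (57 min), Delgado→Task T2 (38 min) — total 36+35+57+38 = 166 min.
Column-greedy (each task in turn goes to its cheapest remaining worker) gives 239 min, worse by 73.
Next-best assignment: Farahani→Task T7, Rossi→Task T5, Santos→Task T2, Delgado→Task T3 = 185 min.
No other one-to-one assignment undercuts 166 min.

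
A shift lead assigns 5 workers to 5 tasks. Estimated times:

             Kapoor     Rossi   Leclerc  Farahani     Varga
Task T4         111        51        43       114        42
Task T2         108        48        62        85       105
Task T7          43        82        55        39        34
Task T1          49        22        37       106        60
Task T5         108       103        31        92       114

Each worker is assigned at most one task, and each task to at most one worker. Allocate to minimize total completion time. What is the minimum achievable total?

Min total: 209 min

Optimal: Kapoor→Task T1 (49 min), Rossi→Task T2 (48 min), Leclerc→Task T5 (31 min), Farahani→Task T7 (39 min), Varga→Task T4 (42 min) — total 49+48+31+39+42 = 209 min.
Min-entry greedy (repeatedly take the single cheapest remaining cell) gives 283 min, worse by 74.
Next-best assignment: Kapoor→Task T7, Rossi→Task T1, Leclerc→Task T5, Farahani→Task T2, Varga→Task T4 = 223 min.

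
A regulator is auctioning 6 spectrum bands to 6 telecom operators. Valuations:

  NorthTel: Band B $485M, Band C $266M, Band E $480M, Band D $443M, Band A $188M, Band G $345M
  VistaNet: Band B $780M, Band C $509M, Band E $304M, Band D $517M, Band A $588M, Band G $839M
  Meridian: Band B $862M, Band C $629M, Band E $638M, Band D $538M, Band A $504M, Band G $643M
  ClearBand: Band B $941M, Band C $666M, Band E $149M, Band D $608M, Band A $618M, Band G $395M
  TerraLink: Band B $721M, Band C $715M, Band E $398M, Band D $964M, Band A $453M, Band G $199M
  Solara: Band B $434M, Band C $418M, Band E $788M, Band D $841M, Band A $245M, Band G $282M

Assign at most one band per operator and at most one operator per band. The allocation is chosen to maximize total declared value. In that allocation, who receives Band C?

Treat this as an assignment problem: match each operator to one band.
Optimal: NorthTel→Band E ($480M), VistaNet→Band G ($839M), Meridian→Band B ($862M), ClearBand→Band A ($618M), TerraLink→Band C ($715M), Solara→Band D ($841M) — total 480+839+862+618+715+841 = $4355M.
Column-greedy (each band in turn goes to its best remaining operator) gives $3915M, worse by 440.
Every other assignment is strictly worse.
TerraLink's own top band is Band D ($964M), but forcing TerraLink→Band D and reassigning the rest optimally gives only $4349M — worse by 6.

TerraLink receives Band C.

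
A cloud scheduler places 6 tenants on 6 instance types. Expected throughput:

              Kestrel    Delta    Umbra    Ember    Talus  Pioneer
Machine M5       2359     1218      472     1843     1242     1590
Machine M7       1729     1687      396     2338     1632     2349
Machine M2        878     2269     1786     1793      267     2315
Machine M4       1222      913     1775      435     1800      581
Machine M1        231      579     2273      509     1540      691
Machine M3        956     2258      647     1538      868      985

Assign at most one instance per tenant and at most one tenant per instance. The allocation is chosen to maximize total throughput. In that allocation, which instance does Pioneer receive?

This is the linear assignment problem.
Optimal: Kestrel→Machine M5 (2359 ops/s), Delta→Machine M3 (2258 ops/s), Umbra→Machine M1 (2273 ops/s), Ember→Machine M7 (2338 ops/s), Talus→Machine M4 (1800 ops/s), Pioneer→Machine M2 (2315 ops/s) — total 2359+2258+2273+2338+1800+2315 = 13343 ops/s.
Max-entry greedy (repeatedly take the single best remaining cell) gives 12588 ops/s, worse by 755.
Checked against all permutations: 13343 ops/s is optimal.
Pioneer's own top instance is Machine M7 (2349 ops/s), but forcing Pioneer→Machine M7 and reassigning the rest optimally gives only 12832 ops/s — worse by 511.

Pioneer receives Machine M2.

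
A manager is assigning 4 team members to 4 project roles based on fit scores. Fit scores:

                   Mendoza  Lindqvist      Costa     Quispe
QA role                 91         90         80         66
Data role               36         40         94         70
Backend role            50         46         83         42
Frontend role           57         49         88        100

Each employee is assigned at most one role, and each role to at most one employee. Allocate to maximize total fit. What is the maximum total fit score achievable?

Max total: 334 pts

Optimal: Mendoza→Backend role (50 pts), Lindqvist→QA role (90 pts), Costa→Data role (94 pts), Quispe→Frontend role (100 pts) — total 50+90+94+100 = 334 pts.
No other one-to-one assignment exceeds 334 pts.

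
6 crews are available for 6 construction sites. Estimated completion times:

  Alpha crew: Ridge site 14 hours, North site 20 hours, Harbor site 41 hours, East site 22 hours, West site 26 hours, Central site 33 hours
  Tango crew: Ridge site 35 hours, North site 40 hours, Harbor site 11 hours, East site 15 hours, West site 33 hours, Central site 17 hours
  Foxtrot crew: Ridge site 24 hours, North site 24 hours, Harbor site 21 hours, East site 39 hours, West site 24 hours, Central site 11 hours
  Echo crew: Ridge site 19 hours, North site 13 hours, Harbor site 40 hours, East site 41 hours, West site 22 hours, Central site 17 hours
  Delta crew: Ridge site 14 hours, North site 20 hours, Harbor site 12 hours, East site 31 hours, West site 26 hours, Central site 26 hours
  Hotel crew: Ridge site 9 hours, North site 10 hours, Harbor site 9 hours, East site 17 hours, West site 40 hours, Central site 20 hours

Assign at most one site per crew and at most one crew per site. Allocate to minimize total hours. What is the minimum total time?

Optimal: Alpha crew→Ridge site (14 hours), Tango crew→East site (15 hours), Foxtrot crew→Central site (11 hours), Echo crew→West site (22 hours), Delta crew→Harbor site (12 hours), Hotel crew→North site (10 hours) — total 14+15+11+22+12+10 = 84 hours.
Swapping Tango crew↔Delta crew (Tango crew→Harbor site 11 hours, Delta crew→East site 31 hours) adds 15.
No other one-to-one assignment undercuts 84 hours.

Min total: 84 hours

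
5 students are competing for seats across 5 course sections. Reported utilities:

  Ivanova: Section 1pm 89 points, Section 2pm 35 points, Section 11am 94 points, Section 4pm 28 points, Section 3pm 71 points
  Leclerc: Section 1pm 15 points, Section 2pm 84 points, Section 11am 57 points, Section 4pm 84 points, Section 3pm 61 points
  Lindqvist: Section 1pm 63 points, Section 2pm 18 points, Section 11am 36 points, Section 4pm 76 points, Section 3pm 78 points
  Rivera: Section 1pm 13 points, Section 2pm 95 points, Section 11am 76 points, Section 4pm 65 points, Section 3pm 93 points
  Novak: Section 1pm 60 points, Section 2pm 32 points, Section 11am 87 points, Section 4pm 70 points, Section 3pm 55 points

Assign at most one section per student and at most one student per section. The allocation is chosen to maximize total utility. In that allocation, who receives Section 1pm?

Ivanova receives Section 1pm.

Optimal: Ivanova→Section 1pm (89 points), Leclerc→Section 4pm (84 points), Lindqvist→Section 3pm (78 points), Rivera→Section 2pm (95 points), Novak→Section 11am (87 points) — total 89+84+78+95+87 = 433 points.
Max-entry greedy (repeatedly take the single best remaining cell) gives 411 points, worse by 22.
Next-best assignment: Ivanova→Section 1pm, Leclerc→Section 2pm, Lindqvist→Section 4pm, Rivera→Section 3pm, Novak→Section 11am = 429 points.
Ivanova's own top section is Section 11am (94 points), but forcing Ivanova→Section 11am and reassigning the rest optimally gives only 411 points — worse by 22.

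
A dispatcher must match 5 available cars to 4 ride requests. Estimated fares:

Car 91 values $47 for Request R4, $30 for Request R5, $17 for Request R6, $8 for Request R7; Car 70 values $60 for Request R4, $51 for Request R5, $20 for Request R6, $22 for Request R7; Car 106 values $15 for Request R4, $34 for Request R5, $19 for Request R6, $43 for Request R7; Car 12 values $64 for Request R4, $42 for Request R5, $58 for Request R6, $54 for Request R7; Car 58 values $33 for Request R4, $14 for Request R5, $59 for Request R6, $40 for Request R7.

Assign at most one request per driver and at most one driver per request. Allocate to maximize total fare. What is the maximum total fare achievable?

Max total: $217

Optimal: Car 12→Request R4 ($64), Car 70→Request R5 ($51), Car 58→Request R6 ($59), Car 106→Request R7 ($43) — total 64+51+59+43 = $217.
Row-greedy (each driver in turn takes its best remaining request) gives $199, worse by 18.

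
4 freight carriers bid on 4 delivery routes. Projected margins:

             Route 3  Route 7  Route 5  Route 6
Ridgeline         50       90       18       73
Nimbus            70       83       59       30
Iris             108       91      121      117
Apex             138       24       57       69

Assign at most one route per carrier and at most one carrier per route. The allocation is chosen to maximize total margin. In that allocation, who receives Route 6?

Ridgeline receives Route 6.

Optimal: Ridgeline→Route 6 ($73k), Nimbus→Route 7 ($83k), Iris→Route 5 ($121k), Apex→Route 3 ($138k) — total 73+83+121+138 = $415k.
Swapping Nimbus↔Ridgeline (Nimbus→Route 6 $30k, Ridgeline→Route 7 $90k) loses 36.
Checked against all permutations: $415k is optimal.
Ridgeline's own top route is Route 7 ($90k), but forcing Ridgeline→Route 7 and reassigning the rest optimally gives only $404k — worse by 11.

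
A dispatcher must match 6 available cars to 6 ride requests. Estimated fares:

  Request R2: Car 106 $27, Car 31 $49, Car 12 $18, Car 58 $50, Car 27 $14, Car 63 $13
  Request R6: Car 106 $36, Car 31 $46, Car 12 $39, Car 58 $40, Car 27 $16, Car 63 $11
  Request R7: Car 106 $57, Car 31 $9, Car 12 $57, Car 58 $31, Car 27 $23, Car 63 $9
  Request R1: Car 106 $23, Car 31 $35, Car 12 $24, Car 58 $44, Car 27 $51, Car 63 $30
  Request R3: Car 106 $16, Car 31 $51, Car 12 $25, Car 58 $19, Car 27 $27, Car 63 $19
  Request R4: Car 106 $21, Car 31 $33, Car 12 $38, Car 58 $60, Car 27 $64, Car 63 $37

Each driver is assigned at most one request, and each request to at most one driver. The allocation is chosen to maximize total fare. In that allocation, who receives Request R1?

Car 63 receives Request R1.

This is a one-to-one assignment (maximum-weight bipartite matching).
Optimal: Car 106→Request R7 ($57), Car 31→Request R3 ($51), Car 12→Request R6 ($39), Car 58→Request R2 ($50), Car 27→Request R4 ($64), Car 63→Request R1 ($30) — total 57+51+39+50+64+30 = $291.
Row-greedy (each driver in turn takes its best remaining request) gives $271, worse by 20.
Next-best assignment: Car 106→Request R6, Car 31→Request R3, Car 12→Request R7, Car 58→Request R2, Car 27→Request R4, Car 63→Request R1 = $288.
Car 63's own top request is Request R4 ($37), but forcing Car 63→Request R4 and reassigning the rest optimally gives only $285 — worse by 6.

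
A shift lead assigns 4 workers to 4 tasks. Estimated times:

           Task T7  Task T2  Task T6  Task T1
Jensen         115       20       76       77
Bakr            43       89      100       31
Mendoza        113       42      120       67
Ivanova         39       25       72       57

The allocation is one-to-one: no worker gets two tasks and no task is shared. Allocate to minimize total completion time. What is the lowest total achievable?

Treat this as an assignment problem: match each worker to one task.
Optimal: Jensen→Task T6 (76 min), Bakr→Task T1 (31 min), Mendoza→Task T2 (42 min), Ivanova→Task T7 (39 min) — total 76+31+42+39 = 188 min.
Next-best assignment: Jensen→Task T2, Bakr→Task T7, Mendoza→Task T1, Ivanova→Task T6 = 202 min.

Minimum total: 188 min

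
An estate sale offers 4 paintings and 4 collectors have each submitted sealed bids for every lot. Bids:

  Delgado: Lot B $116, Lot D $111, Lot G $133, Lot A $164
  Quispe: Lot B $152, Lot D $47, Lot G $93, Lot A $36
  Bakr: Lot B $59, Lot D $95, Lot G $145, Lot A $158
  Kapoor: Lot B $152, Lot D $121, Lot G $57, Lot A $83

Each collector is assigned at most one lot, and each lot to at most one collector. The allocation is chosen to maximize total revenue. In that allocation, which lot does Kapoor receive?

This is a one-to-one assignment (maximum-weight bipartite matching).
Optimal: Delgado→Lot A ($164), Quispe→Lot B ($152), Bakr→Lot G ($145), Kapoor→Lot D ($121) — total 164+152+145+121 = $582.
Next-best assignment: Delgado→Lot G, Quispe→Lot B, Bakr→Lot A, Kapoor→Lot D = $564.
No other one-to-one assignment exceeds $582.
Kapoor's own top lot is Lot B ($152), but forcing Kapoor→Lot B and reassigning the rest optimally gives only $514 — worse by 68.

Kapoor receives Lot D.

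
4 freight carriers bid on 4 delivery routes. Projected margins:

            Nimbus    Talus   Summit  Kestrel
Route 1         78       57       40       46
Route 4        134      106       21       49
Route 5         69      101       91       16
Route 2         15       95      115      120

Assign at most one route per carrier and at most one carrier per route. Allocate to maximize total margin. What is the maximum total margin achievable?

Optimal: Nimbus→Route 4 ($134k), Talus→Route 1 ($57k), Summit→Route 5 ($91k), Kestrel→Route 2 ($120k) — total 134+57+91+120 = $402k.
Column-greedy (each route in turn goes to its best remaining carrier) gives $395k, worse by 7.
Next-best assignment: Nimbus→Route 4, Talus→Route 5, Summit→Route 2, Kestrel→Route 1 = $396k.
Swapping Talus↔Summit (Talus→Route 5 $101k, Summit→Route 1 $40k) loses 7.
Every other assignment is strictly worse.

Max total: $402k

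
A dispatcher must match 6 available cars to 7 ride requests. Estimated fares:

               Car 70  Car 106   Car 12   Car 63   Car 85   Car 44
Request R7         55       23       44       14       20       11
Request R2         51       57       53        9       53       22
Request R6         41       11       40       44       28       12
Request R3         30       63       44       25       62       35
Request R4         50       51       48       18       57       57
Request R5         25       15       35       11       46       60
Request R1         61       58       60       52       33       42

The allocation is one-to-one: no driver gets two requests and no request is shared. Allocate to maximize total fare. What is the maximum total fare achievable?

Maximum total: $340

Optimal: Car 70→Request R7 ($55), Car 106→Request R3 ($63), Car 12→Request R2 ($53), Car 63→Request R1 ($52), Car 85→Request R4 ($57), Car 44→Request R5 ($60) — total 55+63+53+52+57+60 = $340.
Row-greedy (each driver in turn takes its best remaining request) gives $338, worse by 2.
Next-best assignment: Car 70→Request R7, Car 106→Request R3, Car 12→Request R1, Car 63→Request R6, Car 85→Request R4, Car 44→Request R5 = $339.
Swapping Car 85↔Car 106 (Car 85→Request R3 $62, Car 106→Request R4 $51) loses 7.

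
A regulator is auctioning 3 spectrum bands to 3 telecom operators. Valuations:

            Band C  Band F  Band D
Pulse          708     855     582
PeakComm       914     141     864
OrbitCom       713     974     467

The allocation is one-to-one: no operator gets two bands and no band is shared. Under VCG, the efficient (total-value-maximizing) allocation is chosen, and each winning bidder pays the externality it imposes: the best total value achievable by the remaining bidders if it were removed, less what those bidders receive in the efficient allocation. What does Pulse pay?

Efficient allocation: Pulse→Band C ($708M), PeakComm→Band D ($864M), OrbitCom→Band F ($974M); total welfare W = $2546M.
Pulse receives Band C at value $708M, so the others get W − 708 = $1838M.
Without Pulse: best allocation of the remaining 2 bidders over all 3 bands is PeakComm→Band C ($914M), OrbitCom→Band F ($974M), total $1888M.
VCG payment = (others' best without Pulse) − (others' welfare with Pulse) = 1888 − 1838 = $50M.

Pulse pays $50M.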